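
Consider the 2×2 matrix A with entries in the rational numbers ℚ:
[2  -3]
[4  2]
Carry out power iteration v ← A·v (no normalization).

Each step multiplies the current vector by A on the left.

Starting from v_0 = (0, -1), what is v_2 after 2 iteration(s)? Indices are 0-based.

v_0 = (0, -1).
v_1 = A·v_0 = (3, -2).
v_2 = A·v_1 = (12, 8).

v_2 = (12, 8)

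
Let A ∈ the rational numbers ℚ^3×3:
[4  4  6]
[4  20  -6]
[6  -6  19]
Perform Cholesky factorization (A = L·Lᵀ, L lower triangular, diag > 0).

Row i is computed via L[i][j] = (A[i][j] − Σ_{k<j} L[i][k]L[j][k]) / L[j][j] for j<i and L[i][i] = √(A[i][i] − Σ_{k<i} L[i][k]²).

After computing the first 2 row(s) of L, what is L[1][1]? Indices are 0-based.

L[1][1] = 4

Step 1: L[0][0] = √(4) = 2.
  L[1][0] = (4) / L[0][0] = 2.
Step 2: L[1][1] = √(16) = 4.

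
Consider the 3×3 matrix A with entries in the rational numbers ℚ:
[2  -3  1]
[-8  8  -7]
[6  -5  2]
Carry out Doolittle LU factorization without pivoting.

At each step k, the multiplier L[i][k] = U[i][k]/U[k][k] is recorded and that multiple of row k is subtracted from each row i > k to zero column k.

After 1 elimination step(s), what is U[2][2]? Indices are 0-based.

k=0: U[0][0]=2
  eliminate (1,0): mult=-4, new row 1: (0, -4, -3); set L[1][0]=-4
  eliminate (2,0): mult=3, new row 2: (0, 4, -1); set L[2][0]=3

U[2][2] = -1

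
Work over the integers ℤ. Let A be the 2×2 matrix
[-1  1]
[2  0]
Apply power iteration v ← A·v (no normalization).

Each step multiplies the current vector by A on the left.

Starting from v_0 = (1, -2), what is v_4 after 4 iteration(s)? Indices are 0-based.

v_4 = (21, -22)

v_0 = (1, -2).
v_1 = A·v_0 = (-3, 2).
v_2 = A·v_1 = (5, -6).
v_3 = A·v_2 = (-11, 10).
v_4 = A·v_3 = (21, -22).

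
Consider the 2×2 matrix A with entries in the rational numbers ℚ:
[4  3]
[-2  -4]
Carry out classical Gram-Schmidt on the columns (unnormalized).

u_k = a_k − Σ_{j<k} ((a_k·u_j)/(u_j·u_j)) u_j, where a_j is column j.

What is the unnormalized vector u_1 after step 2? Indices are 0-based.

Step 1: u_0 = a_0 = (4, -2).
Step 2: u_1 = a_1 − (1)·u_0 = (-1, -2).

u_1 = (-1, -2)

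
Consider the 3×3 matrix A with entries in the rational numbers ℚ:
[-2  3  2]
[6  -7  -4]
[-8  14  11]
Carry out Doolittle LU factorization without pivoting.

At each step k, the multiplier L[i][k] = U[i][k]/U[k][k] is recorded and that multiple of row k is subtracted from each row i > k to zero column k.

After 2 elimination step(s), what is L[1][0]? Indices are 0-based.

L[1][0] = -3

Step 1: pivot at (0,0) is -2.
  row1 ← row1 − (-3)·row0  ⇒  L[1][0]=-3, U row1=(0, 2, 2)
  row2 ← row2 − (4)·row0  ⇒  L[2][0]=4, U row2=(0, 2, 3)
Step 2: pivot at (1,1) is 2.
  row2 ← row2 − (1)·row1  ⇒  L[2][1]=1, U row2=(0, 0, 1)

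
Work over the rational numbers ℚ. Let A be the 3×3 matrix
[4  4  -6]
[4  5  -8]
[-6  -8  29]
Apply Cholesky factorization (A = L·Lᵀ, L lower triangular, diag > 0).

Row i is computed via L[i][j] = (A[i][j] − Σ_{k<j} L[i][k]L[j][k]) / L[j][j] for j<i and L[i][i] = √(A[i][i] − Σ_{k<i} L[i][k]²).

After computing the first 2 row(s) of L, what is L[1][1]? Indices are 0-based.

L[1][1] = 1

Step 1: L[0][0] = √(4) = 2.
  L[1][0] = (4) / L[0][0] = 2.
Step 2: L[1][1] = √(1) = 1.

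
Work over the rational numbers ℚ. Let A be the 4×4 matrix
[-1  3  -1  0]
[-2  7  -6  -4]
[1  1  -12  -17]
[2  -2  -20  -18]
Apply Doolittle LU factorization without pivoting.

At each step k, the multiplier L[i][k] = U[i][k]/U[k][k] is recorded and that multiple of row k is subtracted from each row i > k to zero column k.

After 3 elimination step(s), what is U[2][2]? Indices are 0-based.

U[2][2] = 3

Step 1: pivot at (0,0) is -1.
  row1 ← row1 − (2)·row0  ⇒  L[1][0]=2, U row1=(0, 1, -4, -4)
  row2 ← row2 − (-1)·row0  ⇒  L[2][0]=-1, U row2=(0, 4, -13, -17)
  row3 ← row3 − (-2)·row0  ⇒  L[3][0]=-2, U row3=(0, 4, -22, -18)
Step 2: pivot at (1,1) is 1.
  row2 ← row2 − (4)·row1  ⇒  L[2][1]=4, U row2=(0, 0, 3, -1)
  row3 ← row3 − (4)·row1  ⇒  L[3][1]=4, U row3=(0, 0, -6, -2)
Step 3: pivot at (2,2) is 3.
  row3 ← row3 − (-2)·row2  ⇒  L[3][2]=-2, U row3=(0, 0, 0, -4)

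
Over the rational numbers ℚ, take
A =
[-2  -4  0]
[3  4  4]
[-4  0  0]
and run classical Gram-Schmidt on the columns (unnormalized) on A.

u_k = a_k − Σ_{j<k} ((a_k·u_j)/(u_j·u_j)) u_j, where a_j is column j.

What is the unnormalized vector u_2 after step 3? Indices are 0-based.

u_2 = (64/33, 64/33, 16/33)

Step 1: u_0 = a_0 = (-2, 3, -4).
Step 2: u_1 = a_1 − (20/29)·u_0 = (-76/29, 56/29, 80/29).
Step 3: u_2 = a_2 − (12/29)·u_0 − (14/33)·u_1 = (64/33, 64/33, 16/33).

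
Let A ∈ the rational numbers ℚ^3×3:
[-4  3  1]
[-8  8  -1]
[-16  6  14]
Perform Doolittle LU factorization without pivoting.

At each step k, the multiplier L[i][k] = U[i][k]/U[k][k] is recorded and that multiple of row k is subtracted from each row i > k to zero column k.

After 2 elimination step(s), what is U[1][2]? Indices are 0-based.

k=0: U[0][0]=-4
  eliminate (1,0): mult=2, new row 1: (0, 2, -3); set L[1][0]=2
  eliminate (2,0): mult=4, new row 2: (0, -6, 10); set L[2][0]=4
k=1: U[1][1]=2
  eliminate (2,1): mult=-3, new row 2: (0, 0, 1); set L[2][1]=-3

U[1][2] = -3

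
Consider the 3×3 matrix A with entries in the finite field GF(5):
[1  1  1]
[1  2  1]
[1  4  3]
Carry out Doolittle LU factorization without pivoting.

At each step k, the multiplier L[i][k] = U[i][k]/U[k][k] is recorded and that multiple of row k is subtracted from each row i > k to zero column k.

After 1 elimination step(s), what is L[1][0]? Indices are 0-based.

L[1][0] = 1

[col 0] pivot 1
  R1 -= 1*R0 → (0, 1, 0)  (L[1][0] := 1)
  R2 -= 1*R0 → (0, 3, 2)  (L[2][0] := 1)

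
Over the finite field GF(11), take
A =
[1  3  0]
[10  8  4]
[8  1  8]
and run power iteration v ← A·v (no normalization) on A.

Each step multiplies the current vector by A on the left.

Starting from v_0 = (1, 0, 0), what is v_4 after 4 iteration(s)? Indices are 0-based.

v_4 = (3, 9, 7)

v_0 = (1, 0, 0).
v_1 = A·v_0 = (1, 10, 8).
v_2 = A·v_1 = (9, 1, 5).
v_3 = A·v_2 = (1, 8, 3).
v_4 = A·v_3 = (3, 9, 7).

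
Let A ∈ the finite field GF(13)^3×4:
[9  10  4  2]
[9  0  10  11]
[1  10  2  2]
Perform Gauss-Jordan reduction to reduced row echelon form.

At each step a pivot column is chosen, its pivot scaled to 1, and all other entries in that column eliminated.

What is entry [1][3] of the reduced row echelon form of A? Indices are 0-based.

[1] R0 /= 9  ⇒  (1, 4, 12, 6)
     R1 -= 9·R0  ⇒  (0, 3, 6, 9)
     R2 -= 1·R0  ⇒  (0, 6, 3, 9)
[2] R1 /= 3  ⇒  (0, 1, 2, 3)
     R0 -= 4·R1  ⇒  (1, 0, 4, 7)
     R2 -= 6·R1  ⇒  (0, 0, 4, 4)
[3] R2 /= 4  ⇒  (0, 0, 1, 1)
     R0 -= 4·R2  ⇒  (1, 0, 0, 3)
     R1 -= 2·R2  ⇒  (0, 1, 0, 1)

M[1][3] = 1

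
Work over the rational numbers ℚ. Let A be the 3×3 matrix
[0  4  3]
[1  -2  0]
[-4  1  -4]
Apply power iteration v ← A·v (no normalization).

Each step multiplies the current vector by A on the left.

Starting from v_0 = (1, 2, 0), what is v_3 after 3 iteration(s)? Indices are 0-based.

v_0 = (1, 2, 0).
v_1 = A·v_0 = (8, -3, -2).
v_2 = A·v_1 = (-18, 14, -27).
v_3 = A·v_2 = (-25, -46, 194).

v_3 = (-25, -46, 194)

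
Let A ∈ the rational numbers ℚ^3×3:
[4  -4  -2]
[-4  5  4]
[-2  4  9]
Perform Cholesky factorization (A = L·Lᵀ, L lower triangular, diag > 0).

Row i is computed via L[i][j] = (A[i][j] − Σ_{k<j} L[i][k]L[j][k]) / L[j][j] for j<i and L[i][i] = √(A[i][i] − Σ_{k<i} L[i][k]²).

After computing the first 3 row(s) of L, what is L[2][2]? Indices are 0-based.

L[2][2] = 2

Step 1: L[0][0] = √(4) = 2.
  L[1][0] = (-4) / L[0][0] = -2.
Step 2: L[1][1] = √(1) = 1.
  L[2][0] = (-2) / L[0][0] = -1.
  L[2][1] = (2) / L[1][1] = 2.
Step 3: L[2][2] = √(4) = 2.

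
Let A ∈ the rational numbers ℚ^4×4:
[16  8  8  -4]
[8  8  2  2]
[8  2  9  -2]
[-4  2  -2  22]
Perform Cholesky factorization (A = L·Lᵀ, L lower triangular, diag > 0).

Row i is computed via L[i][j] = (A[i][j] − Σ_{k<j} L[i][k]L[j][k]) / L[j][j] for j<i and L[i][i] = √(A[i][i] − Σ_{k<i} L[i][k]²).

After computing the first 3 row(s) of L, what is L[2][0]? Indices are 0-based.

L[2][0] = 2

Step 1: L[0][0] = √(16) = 4.
  L[1][0] = (8) / L[0][0] = 2.
Step 2: L[1][1] = √(4) = 2.
  L[2][0] = (8) / L[0][0] = 2.
  L[2][1] = (-2) / L[1][1] = -1.
Step 3: L[2][2] = √(4) = 2.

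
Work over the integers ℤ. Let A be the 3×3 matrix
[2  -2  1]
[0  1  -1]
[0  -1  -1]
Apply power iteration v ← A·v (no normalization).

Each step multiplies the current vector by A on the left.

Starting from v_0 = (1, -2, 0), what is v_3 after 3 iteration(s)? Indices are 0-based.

v_0 = (1, -2, 0).
v_1 = A·v_0 = (6, -2, 2).
v_2 = A·v_1 = (18, -4, 0).
v_3 = A·v_2 = (44, -4, 4).

v_3 = (44, -4, 4)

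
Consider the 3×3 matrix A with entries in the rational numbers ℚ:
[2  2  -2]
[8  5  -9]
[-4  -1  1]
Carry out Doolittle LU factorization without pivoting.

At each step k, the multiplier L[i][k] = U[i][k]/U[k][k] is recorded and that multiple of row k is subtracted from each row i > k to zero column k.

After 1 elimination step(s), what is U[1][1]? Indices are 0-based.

[col 0] pivot 2
  R1 -= 4*R0 → (0, -3, -1)  (L[1][0] := 4)
  R2 -= -2*R0 → (0, 3, -3)  (L[2][0] := -2)

U[1][1] = -3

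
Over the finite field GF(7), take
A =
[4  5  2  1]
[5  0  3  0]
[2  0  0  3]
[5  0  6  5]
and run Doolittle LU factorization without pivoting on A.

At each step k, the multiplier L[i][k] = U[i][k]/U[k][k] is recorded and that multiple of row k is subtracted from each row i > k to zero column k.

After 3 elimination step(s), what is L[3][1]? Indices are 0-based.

k=0: U[0][0]=4
  eliminate (1,0): mult=3, new row 1: (0, 6, 4, 4); set L[1][0]=3
  eliminate (2,0): mult=4, new row 2: (0, 1, 6, 6); set L[2][0]=4
  eliminate (3,0): mult=3, new row 3: (0, 6, 0, 2); set L[3][0]=3
k=1: U[1][1]=6
  eliminate (2,1): mult=6, new row 2: (0, 0, 3, 3); set L[2][1]=6
  eliminate (3,1): mult=1, new row 3: (0, 0, 3, 5); set L[3][1]=1
k=2: U[2][2]=3
  eliminate (3,2): mult=1, new row 3: (0, 0, 0, 2); set L[3][2]=1

L[3][1] = 1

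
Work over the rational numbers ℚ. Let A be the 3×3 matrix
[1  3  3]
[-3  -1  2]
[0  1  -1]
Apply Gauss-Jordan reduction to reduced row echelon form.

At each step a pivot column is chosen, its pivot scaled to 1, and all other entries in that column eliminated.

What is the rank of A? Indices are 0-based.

rank = 3

step 1: normalize row 0 (÷1) = (1, 3, 3)
  row 1: subtract -3×row0 = (0, 8, 11)
step 2: normalize row 1 (÷8) = (0, 1, 11/8)
  row 0: subtract 3×row1 = (1, 0, -9/8)
  row 2: subtract 1×row1 = (0, 0, -19/8)
step 3: normalize row 2 (÷-19/8) = (0, 0, 1)
  row 0: subtract -9/8×row2 = (1, 0, 0)
  row 1: subtract 11/8×row2 = (0, 1, 0)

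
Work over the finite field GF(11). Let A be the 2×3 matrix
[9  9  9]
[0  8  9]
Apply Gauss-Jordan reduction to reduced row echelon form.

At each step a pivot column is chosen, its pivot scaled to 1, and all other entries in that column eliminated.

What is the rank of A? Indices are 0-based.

pivot(0,0)=9: scale R0 → (1, 1, 1)
pivot(1,1)=8: scale R1 → (0, 1, 8)
  clear (0,1): R0 −= (1)R1 → (1, 0, 4)

rank = 2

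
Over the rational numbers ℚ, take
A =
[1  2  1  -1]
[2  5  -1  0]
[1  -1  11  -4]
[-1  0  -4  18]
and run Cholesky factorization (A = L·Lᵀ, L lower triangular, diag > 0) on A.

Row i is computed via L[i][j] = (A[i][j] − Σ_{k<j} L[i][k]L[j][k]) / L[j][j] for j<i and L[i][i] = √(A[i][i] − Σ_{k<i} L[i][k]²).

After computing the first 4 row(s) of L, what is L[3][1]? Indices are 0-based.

L[3][1] = 2

Step 1: L[0][0] = √(1) = 1.
  L[1][0] = (2) / L[0][0] = 2.
Step 2: L[1][1] = √(1) = 1.
  L[2][0] = (1) / L[0][0] = 1.
  L[2][1] = (-3) / L[1][1] = -3.
Step 3: L[2][2] = √(1) = 1.
  L[3][0] = (-1) / L[0][0] = -1.
  L[3][1] = (2) / L[1][1] = 2.
  L[3][2] = (3) / L[2][2] = 3.
Step 4: L[3][3] = √(4) = 2.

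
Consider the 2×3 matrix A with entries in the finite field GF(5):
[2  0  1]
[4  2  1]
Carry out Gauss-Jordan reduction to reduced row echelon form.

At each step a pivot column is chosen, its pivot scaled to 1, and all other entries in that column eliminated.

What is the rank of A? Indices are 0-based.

rank = 2

pivot(0,0)=2: scale R0 → (1, 0, 3)
  clear (1,0): R1 −= (4)R0 → (0, 2, 4)
pivot(1,1)=2: scale R1 → (0, 1, 2)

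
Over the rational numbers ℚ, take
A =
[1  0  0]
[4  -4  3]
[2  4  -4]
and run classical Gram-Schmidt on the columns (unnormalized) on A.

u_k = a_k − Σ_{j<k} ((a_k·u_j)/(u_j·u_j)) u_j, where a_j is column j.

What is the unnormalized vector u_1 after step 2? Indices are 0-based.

Step 1: u_0 = a_0 = (1, 4, 2).
Step 2: u_1 = a_1 − (-8/21)·u_0 = (8/21, -52/21, 100/21).

u_1 = (8/21, -52/21, 100/21)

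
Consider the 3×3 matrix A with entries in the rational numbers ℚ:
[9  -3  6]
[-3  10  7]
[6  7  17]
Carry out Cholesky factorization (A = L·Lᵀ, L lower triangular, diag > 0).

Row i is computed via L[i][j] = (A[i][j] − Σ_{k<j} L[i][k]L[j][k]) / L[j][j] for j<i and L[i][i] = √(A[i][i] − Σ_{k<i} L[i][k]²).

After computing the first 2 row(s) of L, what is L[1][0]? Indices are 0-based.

Step 1: L[0][0] = √(9) = 3.
  L[1][0] = (-3) / L[0][0] = -1.
Step 2: L[1][1] = √(9) = 3.

L[1][0] = -1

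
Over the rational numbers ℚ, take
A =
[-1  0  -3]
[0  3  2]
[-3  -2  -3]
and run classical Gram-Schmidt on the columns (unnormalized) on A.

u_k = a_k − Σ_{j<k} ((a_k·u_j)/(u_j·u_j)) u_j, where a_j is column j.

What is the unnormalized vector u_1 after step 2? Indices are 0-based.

Step 1: u_0 = a_0 = (-1, 0, -3).
Step 2: u_1 = a_1 − (3/5)·u_0 = (3/5, 3, -1/5).

u_1 = (3/5, 3, -1/5)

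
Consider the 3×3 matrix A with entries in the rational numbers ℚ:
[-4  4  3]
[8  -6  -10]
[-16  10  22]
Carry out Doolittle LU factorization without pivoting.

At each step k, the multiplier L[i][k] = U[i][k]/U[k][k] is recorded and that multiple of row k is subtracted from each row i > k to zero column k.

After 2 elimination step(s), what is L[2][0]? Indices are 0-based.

L[2][0] = 4

k=0: U[0][0]=-4
  eliminate (1,0): mult=-2, new row 1: (0, 2, -4); set L[1][0]=-2
  eliminate (2,0): mult=4, new row 2: (0, -6, 10); set L[2][0]=4
k=1: U[1][1]=2
  eliminate (2,1): mult=-3, new row 2: (0, 0, -2); set L[2][1]=-3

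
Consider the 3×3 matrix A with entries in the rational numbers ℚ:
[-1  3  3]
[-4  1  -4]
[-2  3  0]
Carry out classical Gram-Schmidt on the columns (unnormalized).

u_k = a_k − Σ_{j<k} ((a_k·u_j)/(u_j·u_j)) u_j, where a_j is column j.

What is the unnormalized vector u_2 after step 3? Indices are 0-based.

u_2 = (18/23, 27/115, -99/115)

Step 1: u_0 = a_0 = (-1, -4, -2).
Step 2: u_1 = a_1 − (-13/21)·u_0 = (50/21, -31/21, 37/21).
Step 3: u_2 = a_2 − (13/21)·u_0 − (137/115)·u_1 = (18/23, 27/115, -99/115).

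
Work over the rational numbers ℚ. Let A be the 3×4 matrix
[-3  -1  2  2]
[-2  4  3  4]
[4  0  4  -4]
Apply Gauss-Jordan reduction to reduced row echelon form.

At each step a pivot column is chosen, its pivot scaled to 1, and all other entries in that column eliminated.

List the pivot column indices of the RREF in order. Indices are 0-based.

pivot columns: 0, 1, 2

step 1: normalize row 0 (÷-3) = (1, 1/3, -2/3, -2/3)
  row 1: subtract -2×row0 = (0, 14/3, 5/3, 8/3)
  row 2: subtract 4×row0 = (0, -4/3, 20/3, -4/3)
step 2: normalize row 1 (÷14/3) = (0, 1, 5/14, 4/7)
  row 0: subtract 1/3×row1 = (1, 0, -11/14, -6/7)
  row 2: subtract -4/3×row1 = (0, 0, 50/7, -4/7)
step 3: normalize row 2 (÷50/7) = (0, 0, 1, -2/25)
  row 0: subtract -11/14×row2 = (1, 0, 0, -23/25)
  row 1: subtract 5/14×row2 = (0, 1, 0, 3/5)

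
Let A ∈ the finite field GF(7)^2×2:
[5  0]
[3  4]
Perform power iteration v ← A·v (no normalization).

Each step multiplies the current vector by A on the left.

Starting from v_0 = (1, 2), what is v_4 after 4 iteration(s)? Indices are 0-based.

v_0 = (1, 2).
v_1 = A·v_0 = (5, 4).
v_2 = A·v_1 = (4, 3).
v_3 = A·v_2 = (6, 3).
v_4 = A·v_3 = (2, 2).

v_4 = (2, 2)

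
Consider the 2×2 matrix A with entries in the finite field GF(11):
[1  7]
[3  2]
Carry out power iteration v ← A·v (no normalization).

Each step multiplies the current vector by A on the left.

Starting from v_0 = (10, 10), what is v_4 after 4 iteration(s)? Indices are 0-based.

v_4 = (1, 6)

v_0 = (10, 10).
v_1 = A·v_0 = (3, 6).
v_2 = A·v_1 = (1, 10).
v_3 = A·v_2 = (5, 1).
v_4 = A·v_3 = (1, 6).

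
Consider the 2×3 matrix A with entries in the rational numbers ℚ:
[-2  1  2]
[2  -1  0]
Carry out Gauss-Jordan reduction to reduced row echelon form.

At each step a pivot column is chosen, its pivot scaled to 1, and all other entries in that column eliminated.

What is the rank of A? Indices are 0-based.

[1] R0 /= -2  ⇒  (1, -1/2, -1)
     R1 -= 2·R0  ⇒  (0, 0, 2)
column 1 empty below row 1
[2] R1 /= 2  ⇒  (0, 0, 1)
     R0 -= -1·R1  ⇒  (1, -1/2, 0)

rank = 2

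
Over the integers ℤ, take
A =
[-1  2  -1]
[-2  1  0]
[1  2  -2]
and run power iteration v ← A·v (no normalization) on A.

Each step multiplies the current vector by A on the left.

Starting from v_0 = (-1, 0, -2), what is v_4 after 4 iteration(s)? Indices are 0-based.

v_0 = (-1, 0, -2).
v_1 = A·v_0 = (3, 2, 3).
v_2 = A·v_1 = (-2, -4, 1).
v_3 = A·v_2 = (-7, 0, -12).
v_4 = A·v_3 = (19, 14, 17).

v_4 = (19, 14, 17)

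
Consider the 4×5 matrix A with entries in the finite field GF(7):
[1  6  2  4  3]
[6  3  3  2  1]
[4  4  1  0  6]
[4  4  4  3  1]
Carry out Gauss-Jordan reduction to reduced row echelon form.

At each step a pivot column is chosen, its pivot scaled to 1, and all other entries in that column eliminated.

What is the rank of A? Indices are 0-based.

step 1: normalize row 0 (÷1) = (1, 6, 2, 4, 3)
  row 1: subtract 6×row0 = (0, 2, 5, 6, 4)
  row 2: subtract 4×row0 = (0, 1, 0, 5, 1)
  row 3: subtract 4×row0 = (0, 1, 3, 1, 3)
step 2: normalize row 1 (÷2) = (0, 1, 6, 3, 2)
  row 0: subtract 6×row1 = (1, 0, 1, 0, 5)
  row 2: subtract 1×row1 = (0, 0, 1, 2, 6)
  row 3: subtract 1×row1 = (0, 0, 4, 5, 1)
step 3: normalize row 2 (÷1) = (0, 0, 1, 2, 6)
  row 0: subtract 1×row2 = (1, 0, 0, 5, 6)
  row 1: subtract 6×row2 = (0, 1, 0, 5, 1)
  row 3: subtract 4×row2 = (0, 0, 0, 4, 5)
step 4: normalize row 3 (÷4) = (0, 0, 0, 1, 3)
  row 0: subtract 5×row3 = (1, 0, 0, 0, 5)
  row 1: subtract 5×row3 = (0, 1, 0, 0, 0)
  row 2: subtract 2×row3 = (0, 0, 1, 0, 0)

rank = 4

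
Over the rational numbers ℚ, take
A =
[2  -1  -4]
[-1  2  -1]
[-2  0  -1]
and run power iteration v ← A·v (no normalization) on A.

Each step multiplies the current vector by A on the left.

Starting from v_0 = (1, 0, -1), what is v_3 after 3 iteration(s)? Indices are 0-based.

v_0 = (1, 0, -1).
v_1 = A·v_0 = (6, 0, -1).
v_2 = A·v_1 = (16, -5, -11).
v_3 = A·v_2 = (81, -15, -21).

v_3 = (81, -15, -21)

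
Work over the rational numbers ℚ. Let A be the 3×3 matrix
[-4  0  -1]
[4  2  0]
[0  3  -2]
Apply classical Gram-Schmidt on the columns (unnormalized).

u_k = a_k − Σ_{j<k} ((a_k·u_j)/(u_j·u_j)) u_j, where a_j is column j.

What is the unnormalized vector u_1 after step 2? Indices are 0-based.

u_1 = (1, 1, 3)

Step 1: u_0 = a_0 = (-4, 4, 0).
Step 2: u_1 = a_1 − (1/4)·u_0 = (1, 1, 3).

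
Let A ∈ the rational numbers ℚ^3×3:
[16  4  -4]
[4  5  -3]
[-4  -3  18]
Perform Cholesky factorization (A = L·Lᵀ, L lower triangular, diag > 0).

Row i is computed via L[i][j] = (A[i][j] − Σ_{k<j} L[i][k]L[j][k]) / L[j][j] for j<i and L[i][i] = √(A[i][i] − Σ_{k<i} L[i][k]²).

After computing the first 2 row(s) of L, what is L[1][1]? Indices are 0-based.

Step 1: L[0][0] = √(16) = 4.
  L[1][0] = (4) / L[0][0] = 1.
Step 2: L[1][1] = √(4) = 2.

L[1][1] = 2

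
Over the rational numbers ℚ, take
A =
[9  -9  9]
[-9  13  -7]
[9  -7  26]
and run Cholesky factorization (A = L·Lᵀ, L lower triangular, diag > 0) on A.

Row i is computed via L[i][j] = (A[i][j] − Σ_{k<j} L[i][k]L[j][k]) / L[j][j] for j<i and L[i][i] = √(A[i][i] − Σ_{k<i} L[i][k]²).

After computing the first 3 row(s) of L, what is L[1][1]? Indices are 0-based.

Step 1: L[0][0] = √(9) = 3.
  L[1][0] = (-9) / L[0][0] = -3.
Step 2: L[1][1] = √(4) = 2.
  L[2][0] = (9) / L[0][0] = 3.
  L[2][1] = (2) / L[1][1] = 1.
Step 3: L[2][2] = √(16) = 4.

L[1][1] = 2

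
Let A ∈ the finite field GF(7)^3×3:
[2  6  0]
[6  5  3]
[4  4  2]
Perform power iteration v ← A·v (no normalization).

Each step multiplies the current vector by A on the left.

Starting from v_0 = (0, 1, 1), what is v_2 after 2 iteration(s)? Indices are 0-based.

v_2 = (4, 3, 5)

v_0 = (0, 1, 1).
v_1 = A·v_0 = (6, 1, 6).
v_2 = A·v_1 = (4, 3, 5).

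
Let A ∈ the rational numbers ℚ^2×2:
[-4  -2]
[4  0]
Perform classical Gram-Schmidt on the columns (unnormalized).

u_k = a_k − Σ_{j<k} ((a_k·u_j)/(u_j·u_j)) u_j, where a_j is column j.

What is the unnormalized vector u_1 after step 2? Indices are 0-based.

u_1 = (-1, -1)

Step 1: u_0 = a_0 = (-4, 4).
Step 2: u_1 = a_1 − (1/4)·u_0 = (-1, -1).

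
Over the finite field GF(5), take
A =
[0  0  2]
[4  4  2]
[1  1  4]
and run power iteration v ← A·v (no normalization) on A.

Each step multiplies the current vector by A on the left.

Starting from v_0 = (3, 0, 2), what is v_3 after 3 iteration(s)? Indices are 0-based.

v_3 = (3, 4, 0)

v_0 = (3, 0, 2).
v_1 = A·v_0 = (4, 1, 1).
v_2 = A·v_1 = (2, 2, 4).
v_3 = A·v_2 = (3, 4, 0).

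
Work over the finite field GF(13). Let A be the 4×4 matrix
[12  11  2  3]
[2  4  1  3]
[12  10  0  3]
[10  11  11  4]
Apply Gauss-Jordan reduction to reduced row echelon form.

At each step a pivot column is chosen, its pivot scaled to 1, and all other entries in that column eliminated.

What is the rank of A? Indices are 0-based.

rank = 4

[1] R0 /= 12  ⇒  (1, 2, 11, 10)
     R1 -= 2·R0  ⇒  (0, 0, 5, 9)
     R2 -= 12·R0  ⇒  (0, 12, 11, 0)
     R3 -= 10·R0  ⇒  (0, 4, 5, 8)
[2] R1 <-> R2
[2] R1 /= 12  ⇒  (0, 1, 2, 0)
     R0 -= 2·R1  ⇒  (1, 0, 7, 10)
     R3 -= 4·R1  ⇒  (0, 0, 10, 8)
[3] R2 /= 5  ⇒  (0, 0, 1, 7)
     R0 -= 7·R2  ⇒  (1, 0, 0, 0)
     R1 -= 2·R2  ⇒  (0, 1, 0, 12)
     R3 -= 10·R2  ⇒  (0, 0, 0, 3)
[4] R3 /= 3  ⇒  (0, 0, 0, 1)
     R1 -= 12·R3  ⇒  (0, 1, 0, 0)
     R2 -= 7·R3  ⇒  (0, 0, 1, 0)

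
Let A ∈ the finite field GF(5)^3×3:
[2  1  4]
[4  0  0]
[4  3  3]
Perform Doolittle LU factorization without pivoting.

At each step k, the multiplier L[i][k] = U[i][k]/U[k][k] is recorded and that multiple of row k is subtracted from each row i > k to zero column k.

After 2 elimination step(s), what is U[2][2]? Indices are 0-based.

k=0: U[0][0]=2
  eliminate (1,0): mult=2, new row 1: (0, 3, 2); set L[1][0]=2
  eliminate (2,0): mult=2, new row 2: (0, 1, 0); set L[2][0]=2
k=1: U[1][1]=3
  eliminate (2,1): mult=2, new row 2: (0, 0, 1); set L[2][1]=2

U[2][2] = 1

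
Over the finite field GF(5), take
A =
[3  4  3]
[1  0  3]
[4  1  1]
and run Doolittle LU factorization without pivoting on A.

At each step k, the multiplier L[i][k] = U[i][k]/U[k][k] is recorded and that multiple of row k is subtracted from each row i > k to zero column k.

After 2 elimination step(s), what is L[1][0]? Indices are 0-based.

k=0: U[0][0]=3
  eliminate (1,0): mult=2, new row 1: (0, 2, 2); set L[1][0]=2
  eliminate (2,0): mult=3, new row 2: (0, 4, 2); set L[2][0]=3
k=1: U[1][1]=2
  eliminate (2,1): mult=2, new row 2: (0, 0, 3); set L[2][1]=2

L[1][0] = 2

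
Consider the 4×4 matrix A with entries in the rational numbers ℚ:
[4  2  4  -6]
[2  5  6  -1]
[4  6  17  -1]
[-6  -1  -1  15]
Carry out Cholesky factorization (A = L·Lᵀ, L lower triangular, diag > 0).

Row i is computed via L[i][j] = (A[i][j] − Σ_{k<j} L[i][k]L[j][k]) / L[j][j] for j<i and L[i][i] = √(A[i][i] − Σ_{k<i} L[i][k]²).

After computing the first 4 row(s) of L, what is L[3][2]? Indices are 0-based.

L[3][2] = 1

Step 1: L[0][0] = √(4) = 2.
  L[1][0] = (2) / L[0][0] = 1.
Step 2: L[1][1] = √(4) = 2.
  L[2][0] = (4) / L[0][0] = 2.
  L[2][1] = (4) / L[1][1] = 2.
Step 3: L[2][2] = √(9) = 3.
  L[3][0] = (-6) / L[0][0] = -3.
  L[3][1] = (2) / L[1][1] = 1.
  L[3][2] = (3) / L[2][2] = 1.
Step 4: L[3][3] = √(4) = 2.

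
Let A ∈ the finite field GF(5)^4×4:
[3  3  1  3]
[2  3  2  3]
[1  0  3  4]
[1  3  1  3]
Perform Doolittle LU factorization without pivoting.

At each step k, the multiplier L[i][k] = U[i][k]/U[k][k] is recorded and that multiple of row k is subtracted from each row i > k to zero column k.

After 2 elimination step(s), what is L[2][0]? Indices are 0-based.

k=0: U[0][0]=3
  eliminate (1,0): mult=4, new row 1: (0, 1, 3, 1); set L[1][0]=4
  eliminate (2,0): mult=2, new row 2: (0, 4, 1, 3); set L[2][0]=2
  eliminate (3,0): mult=2, new row 3: (0, 2, 4, 2); set L[3][0]=2
k=1: U[1][1]=1
  eliminate (2,1): mult=4, new row 2: (0, 0, 4, 4); set L[2][1]=4
  eliminate (3,1): mult=2, new row 3: (0, 0, 3, 0); set L[3][1]=2

L[2][0] = 2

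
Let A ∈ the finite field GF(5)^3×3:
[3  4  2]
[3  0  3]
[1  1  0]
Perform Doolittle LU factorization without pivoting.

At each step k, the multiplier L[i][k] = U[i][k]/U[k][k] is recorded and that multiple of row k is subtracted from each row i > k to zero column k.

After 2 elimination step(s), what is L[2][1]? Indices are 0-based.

L[2][1] = 3

Step 1: pivot at (0,0) is 3.
  row1 ← row1 − (1)·row0  ⇒  L[1][0]=1, U row1=(0, 1, 1)
  row2 ← row2 − (2)·row0  ⇒  L[2][0]=2, U row2=(0, 3, 1)
Step 2: pivot at (1,1) is 1.
  row2 ← row2 − (3)·row1  ⇒  L[2][1]=3, U row2=(0, 0, 3)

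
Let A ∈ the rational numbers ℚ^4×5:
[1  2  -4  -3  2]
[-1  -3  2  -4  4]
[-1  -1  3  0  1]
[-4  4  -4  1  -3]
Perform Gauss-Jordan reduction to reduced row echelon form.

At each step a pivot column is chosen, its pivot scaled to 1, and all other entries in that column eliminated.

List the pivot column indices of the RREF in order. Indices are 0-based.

pivot columns: 0, 1, 2, 3

pivot(0,0)=1: scale R0 → (1, 2, -4, -3, 2)
  clear (1,0): R1 −= (-1)R0 → (0, -1, -2, -7, 6)
  clear (2,0): R2 −= (-1)R0 → (0, 1, -1, -3, 3)
  clear (3,0): R3 −= (-4)R0 → (0, 12, -20, -11, 5)
pivot(1,1)=-1: scale R1 → (0, 1, 2, 7, -6)
  clear (0,1): R0 −= (2)R1 → (1, 0, -8, -17, 14)
  clear (2,1): R2 −= (1)R1 → (0, 0, -3, -10, 9)
  clear (3,1): R3 −= (12)R1 → (0, 0, -44, -95, 77)
pivot(2,2)=-3: scale R2 → (0, 0, 1, 10/3, -3)
  clear (0,2): R0 −= (-8)R2 → (1, 0, 0, 29/3, -10)
  clear (1,2): R1 −= (2)R2 → (0, 1, 0, 1/3, 0)
  clear (3,2): R3 −= (-44)R2 → (0, 0, 0, 155/3, -55)
pivot(3,3)=155/3: scale R3 → (0, 0, 0, 1, -33/31)
  clear (0,3): R0 −= (29/3)R3 → (1, 0, 0, 0, 9/31)
  clear (1,3): R1 −= (1/3)R3 → (0, 1, 0, 0, 11/31)
  clear (2,3): R2 −= (10/3)R3 → (0, 0, 1, 0, 17/31)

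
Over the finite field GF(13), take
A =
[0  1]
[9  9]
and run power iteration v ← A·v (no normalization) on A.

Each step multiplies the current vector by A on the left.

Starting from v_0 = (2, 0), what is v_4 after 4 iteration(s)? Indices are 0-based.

v_4 = (8, 9)

v_0 = (2, 0).
v_1 = A·v_0 = (0, 5).
v_2 = A·v_1 = (5, 6).
v_3 = A·v_2 = (6, 8).
v_4 = A·v_3 = (8, 9).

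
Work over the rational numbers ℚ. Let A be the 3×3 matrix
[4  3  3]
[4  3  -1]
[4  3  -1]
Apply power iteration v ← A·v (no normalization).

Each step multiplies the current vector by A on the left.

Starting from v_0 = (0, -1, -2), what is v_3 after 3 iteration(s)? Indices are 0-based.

v_0 = (0, -1, -2).
v_1 = A·v_0 = (-9, -1, -1).
v_2 = A·v_1 = (-42, -38, -38).
v_3 = A·v_2 = (-396, -244, -244).

v_3 = (-396, -244, -244)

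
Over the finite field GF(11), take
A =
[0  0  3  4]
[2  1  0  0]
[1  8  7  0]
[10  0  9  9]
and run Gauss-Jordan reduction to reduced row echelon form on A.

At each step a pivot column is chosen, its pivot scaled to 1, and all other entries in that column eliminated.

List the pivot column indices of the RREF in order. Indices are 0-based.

pivot columns: 0, 1, 2, 3

step 1: exchange rows 0,1
step 1: normalize row 0 (÷2) = (1, 6, 0, 0)
  row 2: subtract 1×row0 = (0, 2, 7, 0)
  row 3: subtract 10×row0 = (0, 6, 9, 9)
step 2: exchange rows 1,2
step 2: normalize row 1 (÷2) = (0, 1, 9, 0)
  row 0: subtract 6×row1 = (1, 0, 1, 0)
  row 3: subtract 6×row1 = (0, 0, 10, 9)
step 3: normalize row 2 (÷3) = (0, 0, 1, 5)
  row 0: subtract 1×row2 = (1, 0, 0, 6)
  row 1: subtract 9×row2 = (0, 1, 0, 10)
  row 3: subtract 10×row2 = (0, 0, 0, 3)
step 4: normalize row 3 (÷3) = (0, 0, 0, 1)
  row 0: subtract 6×row3 = (1, 0, 0, 0)
  row 1: subtract 10×row3 = (0, 1, 0, 0)
  row 2: subtract 5×row3 = (0, 0, 1, 0)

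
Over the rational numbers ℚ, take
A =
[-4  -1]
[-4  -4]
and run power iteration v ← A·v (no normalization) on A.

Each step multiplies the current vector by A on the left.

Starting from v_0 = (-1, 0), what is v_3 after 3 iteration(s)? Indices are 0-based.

v_0 = (-1, 0).
v_1 = A·v_0 = (4, 4).
v_2 = A·v_1 = (-20, -32).
v_3 = A·v_2 = (112, 208).

v_3 = (112, 208)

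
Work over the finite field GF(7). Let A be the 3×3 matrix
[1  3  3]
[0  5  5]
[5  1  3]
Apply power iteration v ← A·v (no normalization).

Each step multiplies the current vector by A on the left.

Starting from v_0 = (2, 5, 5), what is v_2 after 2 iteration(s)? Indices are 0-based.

v_2 = (6, 1, 6)

v_0 = (2, 5, 5).
v_1 = A·v_0 = (4, 1, 2).
v_2 = A·v_1 = (6, 1, 6).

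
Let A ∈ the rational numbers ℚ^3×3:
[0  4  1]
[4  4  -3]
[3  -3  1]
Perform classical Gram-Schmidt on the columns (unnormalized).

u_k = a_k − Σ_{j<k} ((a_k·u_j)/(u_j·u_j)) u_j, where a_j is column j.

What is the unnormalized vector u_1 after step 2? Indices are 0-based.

u_1 = (4, 72/25, -96/25)

Step 1: u_0 = a_0 = (0, 4, 3).
Step 2: u_1 = a_1 − (7/25)·u_0 = (4, 72/25, -96/25).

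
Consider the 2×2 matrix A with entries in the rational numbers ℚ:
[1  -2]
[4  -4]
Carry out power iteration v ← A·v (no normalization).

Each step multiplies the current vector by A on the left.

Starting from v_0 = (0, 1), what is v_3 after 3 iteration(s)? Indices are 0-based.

v_0 = (0, 1).
v_1 = A·v_0 = (-2, -4).
v_2 = A·v_1 = (6, 8).
v_3 = A·v_2 = (-10, -8).

v_3 = (-10, -8)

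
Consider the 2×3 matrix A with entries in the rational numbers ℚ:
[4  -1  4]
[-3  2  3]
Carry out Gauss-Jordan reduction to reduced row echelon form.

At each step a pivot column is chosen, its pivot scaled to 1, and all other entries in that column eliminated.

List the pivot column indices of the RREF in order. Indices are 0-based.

pivot columns: 0, 1

[1] R0 /= 4  ⇒  (1, -1/4, 1)
     R1 -= -3·R0  ⇒  (0, 5/4, 6)
[2] R1 /= 5/4  ⇒  (0, 1, 24/5)
     R0 -= -1/4·R1  ⇒  (1, 0, 11/5)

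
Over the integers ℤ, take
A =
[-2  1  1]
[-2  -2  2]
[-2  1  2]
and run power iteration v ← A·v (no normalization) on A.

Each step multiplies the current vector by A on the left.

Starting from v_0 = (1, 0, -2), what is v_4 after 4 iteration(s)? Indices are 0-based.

v_4 = (-44, 36, -48)

v_0 = (1, 0, -2).
v_1 = A·v_0 = (-4, -6, -6).
v_2 = A·v_1 = (-4, 8, -10).
v_3 = A·v_2 = (6, -28, -4).
v_4 = A·v_3 = (-44, 36, -48).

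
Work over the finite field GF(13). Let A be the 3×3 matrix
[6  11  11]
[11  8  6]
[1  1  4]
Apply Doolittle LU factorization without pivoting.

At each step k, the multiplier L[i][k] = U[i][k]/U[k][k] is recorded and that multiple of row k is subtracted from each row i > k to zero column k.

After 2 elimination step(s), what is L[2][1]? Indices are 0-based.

L[2][1] = 12

k=0: U[0][0]=6
  eliminate (1,0): mult=4, new row 1: (0, 3, 1); set L[1][0]=4
  eliminate (2,0): mult=11, new row 2: (0, 10, 0); set L[2][0]=11
k=1: U[1][1]=3
  eliminate (2,1): mult=12, new row 2: (0, 0, 1); set L[2][1]=12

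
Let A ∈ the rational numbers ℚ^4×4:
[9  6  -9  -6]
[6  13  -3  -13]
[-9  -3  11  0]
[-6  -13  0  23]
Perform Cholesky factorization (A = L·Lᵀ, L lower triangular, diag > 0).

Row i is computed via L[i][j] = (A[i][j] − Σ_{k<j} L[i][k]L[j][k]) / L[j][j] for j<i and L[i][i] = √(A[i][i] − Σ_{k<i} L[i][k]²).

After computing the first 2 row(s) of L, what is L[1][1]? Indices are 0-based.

L[1][1] = 3

Step 1: L[0][0] = √(9) = 3.
  L[1][0] = (6) / L[0][0] = 2.
Step 2: L[1][1] = √(9) = 3.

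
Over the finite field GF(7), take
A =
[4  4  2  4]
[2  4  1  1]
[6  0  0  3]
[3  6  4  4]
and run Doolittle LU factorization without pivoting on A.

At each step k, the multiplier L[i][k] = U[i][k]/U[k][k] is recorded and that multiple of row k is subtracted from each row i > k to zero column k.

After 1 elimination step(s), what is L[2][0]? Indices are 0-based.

[col 0] pivot 4
  R1 -= 4*R0 → (0, 2, 0, 6)  (L[1][0] := 4)
  R2 -= 5*R0 → (0, 1, 4, 4)  (L[2][0] := 5)
  R3 -= 6*R0 → (0, 3, 6, 1)  (L[3][0] := 6)

L[2][0] = 5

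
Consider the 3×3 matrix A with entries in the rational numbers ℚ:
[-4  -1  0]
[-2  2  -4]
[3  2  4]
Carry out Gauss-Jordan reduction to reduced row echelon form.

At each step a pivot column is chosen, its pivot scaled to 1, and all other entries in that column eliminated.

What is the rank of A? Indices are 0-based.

rank = 3

pivot(0,0)=-4: scale R0 → (1, 1/4, 0)
  clear (1,0): R1 −= (-2)R0 → (0, 5/2, -4)
  clear (2,0): R2 −= (3)R0 → (0, 5/4, 4)
pivot(1,1)=5/2: scale R1 → (0, 1, -8/5)
  clear (0,1): R0 −= (1/4)R1 → (1, 0, 2/5)
  clear (2,1): R2 −= (5/4)R1 → (0, 0, 6)
pivot(2,2)=6: scale R2 → (0, 0, 1)
  clear (0,2): R0 −= (2/5)R2 → (1, 0, 0)
  clear (1,2): R1 −= (-8/5)R2 → (0, 1, 0)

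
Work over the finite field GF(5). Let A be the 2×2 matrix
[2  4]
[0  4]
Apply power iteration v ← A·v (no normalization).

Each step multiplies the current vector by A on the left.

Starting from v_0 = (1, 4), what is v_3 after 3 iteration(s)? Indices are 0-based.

v_3 = (1, 1)

v_0 = (1, 4).
v_1 = A·v_0 = (3, 1).
v_2 = A·v_1 = (0, 4).
v_3 = A·v_2 = (1, 1).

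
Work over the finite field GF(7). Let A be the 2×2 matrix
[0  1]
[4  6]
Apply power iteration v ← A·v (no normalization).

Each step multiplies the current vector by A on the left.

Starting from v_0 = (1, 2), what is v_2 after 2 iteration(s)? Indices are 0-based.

v_2 = (2, 6)

v_0 = (1, 2).
v_1 = A·v_0 = (2, 2).
v_2 = A·v_1 = (2, 6).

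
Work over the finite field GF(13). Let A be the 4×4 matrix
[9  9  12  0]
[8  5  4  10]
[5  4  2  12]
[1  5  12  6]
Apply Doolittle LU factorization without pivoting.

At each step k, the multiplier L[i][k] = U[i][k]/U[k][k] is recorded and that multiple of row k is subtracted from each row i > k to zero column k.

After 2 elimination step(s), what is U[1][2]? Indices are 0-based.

[col 0] pivot 9
  R1 -= 11*R0 → (0, 10, 2, 10)  (L[1][0] := 11)
  R2 -= 2*R0 → (0, 12, 4, 12)  (L[2][0] := 2)
  R3 -= 3*R0 → (0, 4, 2, 6)  (L[3][0] := 3)
[col 1] pivot 10
  R2 -= 9*R1 → (0, 0, 12, 0)  (L[2][1] := 9)
  R3 -= 3*R1 → (0, 0, 9, 2)  (L[3][1] := 3)

U[1][2] = 2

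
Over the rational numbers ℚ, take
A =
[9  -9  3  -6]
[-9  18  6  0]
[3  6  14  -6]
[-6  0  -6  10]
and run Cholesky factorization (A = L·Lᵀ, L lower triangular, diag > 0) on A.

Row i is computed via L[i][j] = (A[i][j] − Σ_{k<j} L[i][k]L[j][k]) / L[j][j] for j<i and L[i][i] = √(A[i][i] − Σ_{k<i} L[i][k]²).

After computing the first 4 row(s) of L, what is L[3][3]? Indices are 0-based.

L[3][3] = 1

Step 1: L[0][0] = √(9) = 3.
  L[1][0] = (-9) / L[0][0] = -3.
Step 2: L[1][1] = √(9) = 3.
  L[2][0] = (3) / L[0][0] = 1.
  L[2][1] = (9) / L[1][1] = 3.
Step 3: L[2][2] = √(4) = 2.
  L[3][0] = (-6) / L[0][0] = -2.
  L[3][1] = (-6) / L[1][1] = -2.
  L[3][2] = (2) / L[2][2] = 1.
Step 4: L[3][3] = √(1) = 1.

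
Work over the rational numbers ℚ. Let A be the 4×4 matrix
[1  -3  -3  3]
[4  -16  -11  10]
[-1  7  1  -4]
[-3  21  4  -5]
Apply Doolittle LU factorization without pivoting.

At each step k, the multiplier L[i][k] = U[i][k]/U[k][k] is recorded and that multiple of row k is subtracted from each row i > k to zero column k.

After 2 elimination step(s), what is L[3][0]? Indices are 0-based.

L[3][0] = -3

[col 0] pivot 1
  R1 -= 4*R0 → (0, -4, 1, -2)  (L[1][0] := 4)
  R2 -= -1*R0 → (0, 4, -2, -1)  (L[2][0] := -1)
  R3 -= -3*R0 → (0, 12, -5, 4)  (L[3][0] := -3)
[col 1] pivot -4
  R2 -= -1*R1 → (0, 0, -1, -3)  (L[2][1] := -1)
  R3 -= -3*R1 → (0, 0, -2, -2)  (L[3][1] := -3)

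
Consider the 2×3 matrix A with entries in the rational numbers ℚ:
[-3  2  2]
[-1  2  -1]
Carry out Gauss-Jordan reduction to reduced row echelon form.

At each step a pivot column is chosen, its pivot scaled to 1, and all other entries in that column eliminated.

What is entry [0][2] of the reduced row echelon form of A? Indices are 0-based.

M[0][2] = -3/2

[1] R0 /= -3  ⇒  (1, -2/3, -2/3)
     R1 -= -1·R0  ⇒  (0, 4/3, -5/3)
[2] R1 /= 4/3  ⇒  (0, 1, -5/4)
     R0 -= -2/3·R1  ⇒  (1, 0, -3/2)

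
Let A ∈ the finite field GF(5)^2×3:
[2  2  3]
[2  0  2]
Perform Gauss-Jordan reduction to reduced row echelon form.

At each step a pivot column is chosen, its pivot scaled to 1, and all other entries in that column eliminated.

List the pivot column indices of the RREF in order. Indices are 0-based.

pivot(0,0)=2: scale R0 → (1, 1, 4)
  clear (1,0): R1 −= (2)R0 → (0, 3, 4)
pivot(1,1)=3: scale R1 → (0, 1, 3)
  clear (0,1): R0 −= (1)R1 → (1, 0, 1)

pivot columns: 0, 1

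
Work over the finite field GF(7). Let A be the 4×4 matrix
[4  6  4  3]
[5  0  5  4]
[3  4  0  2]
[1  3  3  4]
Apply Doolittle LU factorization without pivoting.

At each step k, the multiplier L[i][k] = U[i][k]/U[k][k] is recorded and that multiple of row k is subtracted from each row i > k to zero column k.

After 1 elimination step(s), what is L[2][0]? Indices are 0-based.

Step 1: pivot at (0,0) is 4.
  row1 ← row1 − (3)·row0  ⇒  L[1][0]=3, U row1=(0, 3, 0, 2)
  row2 ← row2 − (6)·row0  ⇒  L[2][0]=6, U row2=(0, 3, 4, 5)
  row3 ← row3 − (2)·row0  ⇒  L[3][0]=2, U row3=(0, 5, 2, 5)

L[2][0] = 6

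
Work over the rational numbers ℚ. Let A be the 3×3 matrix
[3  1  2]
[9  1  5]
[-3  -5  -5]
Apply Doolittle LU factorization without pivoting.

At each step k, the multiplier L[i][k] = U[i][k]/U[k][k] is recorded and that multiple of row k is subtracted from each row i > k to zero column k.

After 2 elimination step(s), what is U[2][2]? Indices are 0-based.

[col 0] pivot 3
  R1 -= 3*R0 → (0, -2, -1)  (L[1][0] := 3)
  R2 -= -1*R0 → (0, -4, -3)  (L[2][0] := -1)
[col 1] pivot -2
  R2 -= 2*R1 → (0, 0, -1)  (L[2][1] := 2)

U[2][2] = -1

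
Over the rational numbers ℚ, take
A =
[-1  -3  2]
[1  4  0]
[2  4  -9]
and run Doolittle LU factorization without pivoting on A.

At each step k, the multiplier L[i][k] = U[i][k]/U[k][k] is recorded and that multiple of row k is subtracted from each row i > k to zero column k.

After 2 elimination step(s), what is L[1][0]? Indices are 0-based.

L[1][0] = -1

Step 1: pivot at (0,0) is -1.
  row1 ← row1 − (-1)·row0  ⇒  L[1][0]=-1, U row1=(0, 1, 2)
  row2 ← row2 − (-2)·row0  ⇒  L[2][0]=-2, U row2=(0, -2, -5)
Step 2: pivot at (1,1) is 1.
  row2 ← row2 − (-2)·row1  ⇒  L[2][1]=-2, U row2=(0, 0, -1)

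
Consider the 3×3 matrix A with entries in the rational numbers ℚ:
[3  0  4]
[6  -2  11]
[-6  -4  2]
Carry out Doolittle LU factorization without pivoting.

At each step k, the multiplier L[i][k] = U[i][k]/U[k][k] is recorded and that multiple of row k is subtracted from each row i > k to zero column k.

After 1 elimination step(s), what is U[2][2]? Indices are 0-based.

k=0: U[0][0]=3
  eliminate (1,0): mult=2, new row 1: (0, -2, 3); set L[1][0]=2
  eliminate (2,0): mult=-2, new row 2: (0, -4, 10); set L[2][0]=-2

U[2][2] = 10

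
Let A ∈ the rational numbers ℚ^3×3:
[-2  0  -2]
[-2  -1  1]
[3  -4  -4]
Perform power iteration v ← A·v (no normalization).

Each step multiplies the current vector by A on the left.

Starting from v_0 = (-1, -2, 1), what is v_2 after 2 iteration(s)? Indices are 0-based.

v_2 = (-2, -4, -24)

v_0 = (-1, -2, 1).
v_1 = A·v_0 = (0, 5, 1).
v_2 = A·v_1 = (-2, -4, -24).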